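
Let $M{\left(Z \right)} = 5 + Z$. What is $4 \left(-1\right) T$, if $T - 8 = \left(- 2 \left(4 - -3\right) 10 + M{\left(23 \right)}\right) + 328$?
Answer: $-896$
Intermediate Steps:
$T = 224$ ($T = 8 + \left(\left(- 2 \left(4 - -3\right) 10 + \left(5 + 23\right)\right) + 328\right) = 8 + \left(\left(- 2 \left(4 + 3\right) 10 + 28\right) + 328\right) = 8 + \left(\left(\left(-2\right) 7 \cdot 10 + 28\right) + 328\right) = 8 + \left(\left(\left(-14\right) 10 + 28\right) + 328\right) = 8 + \left(\left(-140 + 28\right) + 328\right) = 8 + \left(-112 + 328\right) = 8 + 216 = 224$)
$4 \left(-1\right) T = 4 \left(-1\right) 224 = \left(-4\right) 224 = -896$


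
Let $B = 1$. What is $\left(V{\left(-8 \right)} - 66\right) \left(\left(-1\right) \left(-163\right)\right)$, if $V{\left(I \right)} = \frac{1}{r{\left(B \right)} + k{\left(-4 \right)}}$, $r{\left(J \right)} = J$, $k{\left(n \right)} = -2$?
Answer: $-10921$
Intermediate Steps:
$V{\left(I \right)} = -1$ ($V{\left(I \right)} = \frac{1}{1 - 2} = \frac{1}{-1} = -1$)
$\left(V{\left(-8 \right)} - 66\right) \left(\left(-1\right) \left(-163\right)\right) = \left(-1 - 66\right) \left(\left(-1\right) \left(-163\right)\right) = \left(-67\right) 163 = -10921$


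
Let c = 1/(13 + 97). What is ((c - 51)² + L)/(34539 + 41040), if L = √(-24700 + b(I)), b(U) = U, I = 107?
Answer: 31460881/914505900 + I*√24593/75579 ≈ 0.034402 + 0.0020749*I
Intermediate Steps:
c = 1/110 ≈ 0.0090909
L = I*√24593 (L = √(-24700 + 107) = √(-24593) = I*√24593 ≈ 156.82*I)
((c - 51)² + L)/(34539 + 41040) = ((1/110 - 51)² + I*√24593)/(34539 + 41040) = ((-5609/110)² + I*√24593)/75579 = (31460881/12100 + I*√24593)*(1/75579) = 31460881/914505900 + I*√24593/75579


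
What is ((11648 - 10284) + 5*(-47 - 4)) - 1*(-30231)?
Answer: 31340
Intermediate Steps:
((11648 - 10284) + 5*(-47 - 4)) - 1*(-30231) = (1364 + 5*(-51)) + 30231 = (1364 - 255) + 30231 = 1109 + 30231 = 31340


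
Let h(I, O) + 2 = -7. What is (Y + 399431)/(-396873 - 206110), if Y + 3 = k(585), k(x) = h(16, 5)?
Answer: -399419/602983 ≈ -0.66241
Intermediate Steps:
h(I, O) = -9 (h(I, O) = -2 - 7 = -9)
k(x) = -9
Y = -12 (Y = -3 - 9 = -12)
(Y + 399431)/(-396873 - 206110) = (-12 + 399431)/(-396873 - 206110) = 399419/(-602983) = 399419*(-1/602983) = -399419/602983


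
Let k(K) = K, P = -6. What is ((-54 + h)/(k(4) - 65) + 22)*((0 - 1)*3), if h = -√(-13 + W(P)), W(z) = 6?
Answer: -4188/61 - 3*I*√7/61 ≈ -68.656 - 0.13012*I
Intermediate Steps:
h = -I*√7 (h = -√(-13 + 6) = -√(-7) = -I*√7 ≈ -2.6458*I)
((-54 + h)/(k(4) - 65) + 22)*((0 - 1)*3) = ((-54 - I*√7)/(4 - 65) + 22)*((0 - 1)*3) = ((-54 - I*√7)/(-61) + 22)*(-1*3) = ((-54 - I*√7)*(-1/61) + 22)*(-3) = ((54/61 + I*√7/61) + 22)*(-3) = (1396/61 + I*√7/61)*(-3) = -4188/61 - 3*I*√7/61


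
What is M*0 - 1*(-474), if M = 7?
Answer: 474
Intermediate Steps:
M*0 - 1*(-474) = 7*0 - 1*(-474) = 0 + 474 = 474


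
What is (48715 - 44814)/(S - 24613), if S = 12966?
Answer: -3901/11647 ≈ -0.33494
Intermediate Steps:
(48715 - 44814)/(S - 24613) = (48715 - 44814)/(12966 - 24613) = 3901/(-11647) = 3901*(-1/11647) = -3901/11647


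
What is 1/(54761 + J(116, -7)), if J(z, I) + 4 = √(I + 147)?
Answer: 54757/2998328909 - 2*√35/2998328909 ≈ 1.8259e-5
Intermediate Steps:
J(z, I) = -4 + √(147 + I) (J(z, I) = -4 + √(I + 147) = -4 + √(147 + I))
1/(54761 + J(116, -7)) = 1/(54761 + (-4 + √(147 - 7))) = 1/(54761 + (-4 + √140)) = 1/(54761 + (-4 + 2*√35)) = 1/(54757 + 2*√35)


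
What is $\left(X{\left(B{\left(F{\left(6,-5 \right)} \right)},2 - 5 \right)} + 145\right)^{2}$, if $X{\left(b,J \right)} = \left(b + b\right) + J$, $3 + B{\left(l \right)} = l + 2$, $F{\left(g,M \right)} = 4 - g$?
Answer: $18496$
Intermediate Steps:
$B{\left(l \right)} = -1 + l$ ($B{\left(l \right)} = -3 + \left(l + 2\right) = -3 + \left(2 + l\right) = -1 + l$)
$X{\left(b,J \right)} = J + 2 b$ ($X{\left(b,J \right)} = 2 b + J = J + 2 b$)
$\left(X{\left(B{\left(F{\left(6,-5 \right)} \right)},2 - 5 \right)} + 145\right)^{2} = \left(\left(\left(2 - 5\right) + 2 \left(-1 + \left(4 - 6\right)\right)\right) + 145\right)^{2} = \left(\left(-3 + 2 \left(-1 + \left(4 - 6\right)\right)\right) + 145\right)^{2} = \left(\left(-3 + 2 \left(-1 - 2\right)\right) + 145\right)^{2} = \left(\left(-3 + 2 \left(-3\right)\right) + 145\right)^{2} = \left(\left(-3 - 6\right) + 145\right)^{2} = \left(-9 + 145\right)^{2} = 136^{2} = 18496$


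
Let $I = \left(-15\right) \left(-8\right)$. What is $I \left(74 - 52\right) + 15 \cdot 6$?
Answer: $2730$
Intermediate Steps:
$I = 120$
$I \left(74 - 52\right) + 15 \cdot 6 = 120 \left(74 - 52\right) + 15 \cdot 6 = 120 \left(74 - 52\right) + 90 = 120 \cdot 22 + 90 = 2640 + 90 = 2730$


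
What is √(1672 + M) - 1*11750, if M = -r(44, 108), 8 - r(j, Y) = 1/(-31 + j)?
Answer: -11750 + √281229/13 ≈ -11709.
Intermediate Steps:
r(j, Y) = 8 - 1/(-31 + j)
M = -103/13 (M = -(-249 + 8*44)/(-31 + 44) = -(-249 + 352)/13 = -103/13 ≈ -7.9231)
√(1672 + M) - 1*11750 = √(1672 - 103/13) - 1*11750 = √(21633/13) - 11750 = √281229/13 - 11750 = -11750 + √281229/13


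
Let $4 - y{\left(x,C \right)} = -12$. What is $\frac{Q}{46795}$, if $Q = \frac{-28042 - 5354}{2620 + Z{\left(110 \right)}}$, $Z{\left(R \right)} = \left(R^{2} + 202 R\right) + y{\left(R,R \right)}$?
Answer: $- \frac{8349}{432339005} \approx -1.9311 \cdot 10^{-5}$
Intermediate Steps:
$y{\left(x,C \right)} = 16$ ($y{\left(x,C \right)} = 4 - -12 = 4 + 12 = 16$)
$Z{\left(R \right)} = 16 + R^{2} + 202 R$ ($Z{\left(R \right)} = \left(R^{2} + 202 R\right) + 16 = 16 + R^{2} + 202 R$)
$Q = - \frac{8349}{9239}$ ($Q = \frac{-28042 - 5354}{2620 + \left(16 + 110^{2} + 202 \cdot 110\right)} = - \frac{33396}{2620 + \left(16 + 12100 + 22220\right)} = - \frac{33396}{2620 + 34336} = - \frac{33396}{36956} = \left(-33396\right) \frac{1}{36956} = - \frac{8349}{9239} \approx -0.90367$)
$\frac{Q}{46795} = - \frac{8349}{9239 \cdot 46795} = \left(- \frac{8349}{9239}\right) \frac{1}{46795} = - \frac{8349}{432339005}$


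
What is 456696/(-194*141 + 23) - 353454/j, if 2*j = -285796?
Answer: -27800346867/1952772619 ≈ -14.236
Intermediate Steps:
j = -142898 (j = (½)*(-285796) = -142898)
456696/(-194*141 + 23) - 353454/j = 456696/(-194*141 + 23) - 353454/(-142898) = 456696/(-27354 + 23) - 353454*(-1/142898) = 456696/(-27331) + 176727/71449 = 456696*(-1/27331) + 176727/71449 = -456696/27331 + 176727/71449 = -27800346867/1952772619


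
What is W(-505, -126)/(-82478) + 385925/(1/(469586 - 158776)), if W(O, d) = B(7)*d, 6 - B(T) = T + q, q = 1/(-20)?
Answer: 98931824274413803/824780 ≈ 1.1995e+11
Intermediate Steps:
q = -1/20 ≈ -0.050000
B(T) = 121/20 - T (B(T) = 6 - (T - 1/20) = 6 - (-1/20 + T) = 6 + (1/20 - T) = 121/20 - T)
W(O, d) = -19*d/20 (W(O, d) = (121/20 - 1*7)*d = (121/20 - 7)*d = -19*d/20)
W(-505, -126)/(-82478) + 385925/(1/(469586 - 158776)) = -19/20*(-126)/(-82478) + 385925/(1/(469586 - 158776)) = (1197/10)*(-1/82478) + 385925/(1/310810) = -1197/824780 + 385925/(1/310810) = -1197/824780 + 385925*310810 = -1197/824780 + 119949349250 = 98931824274413803/824780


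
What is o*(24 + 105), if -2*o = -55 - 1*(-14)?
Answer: 5289/2 ≈ 2644.5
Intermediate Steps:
o = 41/2 (o = -(-55 - 1*(-14))/2 = -(-55 + 14)/2 = -½*(-41) = 41/2 ≈ 20.500)
o*(24 + 105) = 41*(24 + 105)/2 = (41/2)*129 = 5289/2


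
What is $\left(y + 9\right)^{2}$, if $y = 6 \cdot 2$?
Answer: $441$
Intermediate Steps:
$y = 12$
$\left(y + 9\right)^{2} = \left(12 + 9\right)^{2} = 21^{2} = 441$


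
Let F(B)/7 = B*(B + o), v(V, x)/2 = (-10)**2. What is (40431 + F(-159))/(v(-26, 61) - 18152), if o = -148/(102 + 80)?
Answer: -236495/19448 ≈ -12.160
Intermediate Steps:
o = -74/91 (o = -148/182 = -148*1/182 = -74/91 ≈ -0.81319)
v(V, x) = 200 (v(V, x) = 2*(-10)**2 = 2*100 = 200)
F(B) = 7*B*(-74/91 + B) (F(B) = 7*(B*(B - 74/91)) = 7*(B*(-74/91 + B)) = 7*B*(-74/91 + B))
(40431 + F(-159))/(v(-26, 61) - 18152) = (40431 + (1/13)*(-159)*(-74 + 91*(-159)))/(200 - 18152) = (40431 + (1/13)*(-159)*(-74 - 14469))/(-17952) = (40431 + (1/13)*(-159)*(-14543))*(-1/17952) = (40431 + 2312337/13)*(-1/17952) = (2837940/13)*(-1/17952) = -236495/19448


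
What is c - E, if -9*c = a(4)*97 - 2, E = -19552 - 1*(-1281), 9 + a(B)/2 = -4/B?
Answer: 166381/9 ≈ 18487.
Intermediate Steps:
a(B) = -18 - 8/B (a(B) = -18 + 2*(-4/B) = -18 - 8/B)
E = -18271 (E = -19552 + 1281 = -18271)
c = 1942/9 (c = -((-18 - 8/4)*97 - 2)/9 = -((-18 - 8*¼)*97 - 2)/9 = -((-18 - 2)*97 - 2)/9 = -(-20*97 - 2)/9 = -(-1940 - 2)/9 = -⅑*(-1942) = 1942/9 ≈ 215.78)
c - E = 1942/9 - 1*(-18271) = 1942/9 + 18271 = 166381/9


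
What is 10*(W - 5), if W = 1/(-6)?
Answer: -155/3 ≈ -51.667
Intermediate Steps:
W = -1/6 ≈ -0.16667
10*(W - 5) = 10*(-1/6 - 5) = 10*(-31/6) = -155/3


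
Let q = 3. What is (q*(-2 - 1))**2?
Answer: 81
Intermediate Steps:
(q*(-2 - 1))**2 = (3*(-2 - 1))**2 = (3*(-3))**2 = (-9)**2 = 81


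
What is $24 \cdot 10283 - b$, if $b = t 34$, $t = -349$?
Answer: $258658$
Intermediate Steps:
$b = -11866$ ($b = \left(-349\right) 34 = -11866$)
$24 \cdot 10283 - b = 24 \cdot 10283 - -11866 = 246792 + 11866 = 258658$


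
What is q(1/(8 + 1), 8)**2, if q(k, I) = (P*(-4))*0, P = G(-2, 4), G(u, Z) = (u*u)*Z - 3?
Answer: 0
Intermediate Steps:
G(u, Z) = -3 + Z*u**2 (G(u, Z) = u**2*Z - 3 = Z*u**2 - 3 = -3 + Z*u**2)
P = 13 (P = -3 + 4*(-2)**2 = -3 + 4*4 = -3 + 16 = 13)
q(k, I) = 0 (q(k, I) = (13*(-4))*0 = -52*0 = 0)
q(1/(8 + 1), 8)**2 = 0**2 = 0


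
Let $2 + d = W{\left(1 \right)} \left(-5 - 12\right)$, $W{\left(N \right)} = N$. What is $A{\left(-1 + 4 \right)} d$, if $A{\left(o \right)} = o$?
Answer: $-57$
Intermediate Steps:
$d = -19$ ($d = -2 + 1 \left(-5 - 12\right) = -2 + 1 \left(-17\right) = -2 - 17 = -19$)
$A{\left(-1 + 4 \right)} d = \left(-1 + 4\right) \left(-19\right) = 3 \left(-19\right) = -57$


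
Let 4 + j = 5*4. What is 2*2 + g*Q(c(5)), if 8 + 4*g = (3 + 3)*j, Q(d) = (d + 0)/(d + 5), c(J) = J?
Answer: 15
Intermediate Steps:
j = 16 (j = -4 + 5*4 = -4 + 20 = 16)
Q(d) = d/(5 + d)
g = 22 (g = -2 + ((3 + 3)*16)/4 = -2 + (6*16)/4 = -2 + (¼)*96 = -2 + 24 = 22)
2*2 + g*Q(c(5)) = 2*2 + 22*(5/(5 + 5)) = 4 + 22*(5/10) = 4 + 22*(5*(⅒)) = 4 + 22*(½) = 4 + 11 = 15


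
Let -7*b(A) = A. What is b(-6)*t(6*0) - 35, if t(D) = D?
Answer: -35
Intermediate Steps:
b(A) = -A/7
b(-6)*t(6*0) - 35 = (-1/7*(-6))*(6*0) - 35 = (6/7)*0 - 35 = 0 - 35 = -35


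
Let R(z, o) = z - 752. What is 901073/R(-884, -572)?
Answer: -901073/1636 ≈ -550.78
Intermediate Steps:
R(z, o) = -752 + z
901073/R(-884, -572) = 901073/(-752 - 884) = 901073/(-1636) = 901073*(-1/1636) = -901073/1636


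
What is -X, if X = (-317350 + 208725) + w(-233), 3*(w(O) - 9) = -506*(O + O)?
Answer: 90052/3 ≈ 30017.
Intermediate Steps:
w(O) = 9 - 1012*O/3 (w(O) = 9 + (-506*(O + O))/3 = 9 + (-1012*O)/3 = 9 - 1012*O/3)
X = -90052/3 (X = (-317350 + 208725) + (9 - 1012/3*(-233)) = -108625 + (9 + 235796/3) = -108625 + 235823/3 = -90052/3 ≈ -30017.)
-X = -1*(-90052/3) = 90052/3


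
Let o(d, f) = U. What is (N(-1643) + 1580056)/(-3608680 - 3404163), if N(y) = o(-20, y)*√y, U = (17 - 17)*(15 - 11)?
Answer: -1580056/7012843 ≈ -0.22531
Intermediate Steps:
U = 0 (U = 0*4 = 0)
o(d, f) = 0
N(y) = 0 (N(y) = 0*√y = 0)
(N(-1643) + 1580056)/(-3608680 - 3404163) = (0 + 1580056)/(-3608680 - 3404163) = 1580056/(-7012843) = 1580056*(-1/7012843) = -1580056/7012843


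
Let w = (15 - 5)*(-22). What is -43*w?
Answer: 9460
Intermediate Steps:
w = -220 (w = 10*(-22) = -220)
-43*w = -43*(-220) = 9460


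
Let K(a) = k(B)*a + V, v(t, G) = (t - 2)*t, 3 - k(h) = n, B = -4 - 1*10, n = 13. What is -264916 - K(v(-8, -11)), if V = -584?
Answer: -263532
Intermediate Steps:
B = -14 (B = -4 - 10 = -14)
k(h) = -10 (k(h) = 3 - 1*13 = 3 - 13 = -10)
v(t, G) = t*(-2 + t) (v(t, G) = (-2 + t)*t = t*(-2 + t))
K(a) = -584 - 10*a (K(a) = -10*a - 584 = -584 - 10*a)
-264916 - K(v(-8, -11)) = -264916 - (-584 - (-80)*(-2 - 8)) = -264916 - (-584 - (-80)*(-10)) = -264916 - (-584 - 10*80) = -264916 - (-584 - 800) = -264916 - 1*(-1384) = -264916 + 1384 = -263532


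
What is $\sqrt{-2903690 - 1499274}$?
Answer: $2 i \sqrt{1100741} \approx 2098.3 i$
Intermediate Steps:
$\sqrt{-2903690 - 1499274} = \sqrt{-4402964} = 2 i \sqrt{1100741}$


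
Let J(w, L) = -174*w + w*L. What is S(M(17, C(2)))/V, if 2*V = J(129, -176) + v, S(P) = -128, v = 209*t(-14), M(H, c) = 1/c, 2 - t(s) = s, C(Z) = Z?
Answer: 128/20903 ≈ 0.0061235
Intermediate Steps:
t(s) = 2 - s
J(w, L) = -174*w + L*w
v = 3344 (v = 209*(2 - 1*(-14)) = 209*(2 + 14) = 209*16 = 3344)
V = -20903 (V = (129*(-174 - 176) + 3344)/2 = (129*(-350) + 3344)/2 = (-45150 + 3344)/2 = (1/2)*(-41806) = -20903)
S(M(17, C(2)))/V = -128/(-20903) = -128*(-1/20903) = 128/20903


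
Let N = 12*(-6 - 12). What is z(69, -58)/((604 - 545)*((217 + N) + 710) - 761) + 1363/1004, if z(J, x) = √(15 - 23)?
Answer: 1363/1004 + I*√2/20594 ≈ 1.3576 + 6.8671e-5*I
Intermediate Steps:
N = -216 (N = 12*(-18) = -216)
z(J, x) = 2*I*√2 (z(J, x) = √(-8) = 2*I*√2)
z(69, -58)/((604 - 545)*((217 + N) + 710) - 761) + 1363/1004 = (2*I*√2)/((604 - 545)*((217 - 216) + 710) - 761) + 1363/1004 = (2*I*√2)/(59*(1 + 710) - 761) + 1363*(1/1004) = (2*I*√2)/(59*711 - 761) + 1363/1004 = (2*I*√2)/(41949 - 761) + 1363/1004 = (2*I*√2)/41188 + 1363/1004 = (2*I*√2)*(1/41188) + 1363/1004 = I*√2/20594 + 1363/1004 = 1363/1004 + I*√2/20594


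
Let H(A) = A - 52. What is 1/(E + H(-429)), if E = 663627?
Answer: 1/663146 ≈ 1.5080e-6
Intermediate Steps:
H(A) = -52 + A
1/(E + H(-429)) = 1/(663627 + (-52 - 429)) = 1/(663627 - 481) = 1/663146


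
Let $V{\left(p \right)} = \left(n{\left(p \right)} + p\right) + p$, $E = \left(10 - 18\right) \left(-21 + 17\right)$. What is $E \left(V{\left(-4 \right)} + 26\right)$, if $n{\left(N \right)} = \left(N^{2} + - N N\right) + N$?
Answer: $448$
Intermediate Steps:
$n{\left(N \right)} = N$ ($n{\left(N \right)} = \left(N^{2} - N^{2}\right) + N = 0 + N = N$)
$E = 32$ ($E = \left(-8\right) \left(-4\right) = 32$)
$V{\left(p \right)} = 3 p$ ($V{\left(p \right)} = \left(p + p\right) + p = 2 p + p = 3 p$)
$E \left(V{\left(-4 \right)} + 26\right) = 32 \left(3 \left(-4\right) + 26\right) = 32 \left(-12 + 26\right) = 32 \cdot 14 = 448$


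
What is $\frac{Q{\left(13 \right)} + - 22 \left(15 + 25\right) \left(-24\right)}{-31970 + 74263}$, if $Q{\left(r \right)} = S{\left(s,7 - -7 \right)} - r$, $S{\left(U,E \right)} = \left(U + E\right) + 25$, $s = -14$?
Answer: $\frac{21132}{42293} \approx 0.49966$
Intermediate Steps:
$S{\left(U,E \right)} = 25 + E + U$ ($S{\left(U,E \right)} = \left(E + U\right) + 25 = 25 + E + U$)
$Q{\left(r \right)} = 25 - r$ ($Q{\left(r \right)} = \left(25 + \left(7 - -7\right) - 14\right) - r = \left(25 + \left(7 + 7\right) - 14\right) - r = \left(25 + 14 - 14\right) - r = 25 - r$)
$\frac{Q{\left(13 \right)} + - 22 \left(15 + 25\right) \left(-24\right)}{-31970 + 74263} = \frac{\left(25 - 13\right) + - 22 \left(15 + 25\right) \left(-24\right)}{-31970 + 74263} = \frac{\left(25 - 13\right) + \left(-22\right) 40 \left(-24\right)}{42293} = \left(12 - -21120\right) \frac{1}{42293} = \left(12 + 21120\right) \frac{1}{42293} = 21132 \cdot \frac{1}{42293} = \frac{21132}{42293}$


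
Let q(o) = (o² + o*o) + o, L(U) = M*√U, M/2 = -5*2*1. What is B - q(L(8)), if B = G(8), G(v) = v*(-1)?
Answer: -6408 + 40*√2 ≈ -6351.4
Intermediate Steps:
G(v) = -v
B = -8 (B = -1*8 = -8)
M = -20 (M = 2*(-5*2*1) = 2*(-10*1) = 2*(-10) = -20)
L(U) = -20*√U
q(o) = o + 2*o² (q(o) = (o² + o²) + o = 2*o² + o = o + 2*o²)
B - q(L(8)) = -8 - (-40*√2)*(1 + 2*(-40*√2)) = -8 - (-40*√2)*(1 - 80*√2) = -8 - (-40)*√2*(1 - 80*√2) = -8 + 40*√2*(1 - 80*√2)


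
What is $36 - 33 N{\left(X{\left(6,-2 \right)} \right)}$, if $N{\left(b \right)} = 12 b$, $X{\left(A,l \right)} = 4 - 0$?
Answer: $-1548$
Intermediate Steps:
$X{\left(A,l \right)} = 4$ ($X{\left(A,l \right)} = 4 + 0 = 4$)
$36 - 33 N{\left(X{\left(6,-2 \right)} \right)} = 36 - 33 \cdot 12 \cdot 4 = 36 - 1584 = -1548$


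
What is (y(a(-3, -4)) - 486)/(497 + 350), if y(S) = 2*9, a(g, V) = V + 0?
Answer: -468/847 ≈ -0.55254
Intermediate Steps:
a(g, V) = V
y(S) = 18
(y(a(-3, -4)) - 486)/(497 + 350) = (18 - 486)/(497 + 350) = -468/847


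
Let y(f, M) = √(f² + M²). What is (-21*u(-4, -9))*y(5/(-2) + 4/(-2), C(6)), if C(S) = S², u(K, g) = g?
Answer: 1701*√65/2 ≈ 6857.0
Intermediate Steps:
y(f, M) = √(M² + f²)
(-21*u(-4, -9))*y(5/(-2) + 4/(-2), C(6)) = (-21*(-9))*√((6²)² + (5/(-2) + 4/(-2))²) = 189*√(36² + (5*(-½) + 4*(-½))²) = 189*√(1296 + (-5/2 - 2)²) = 189*√(1296 + (-9/2)²) = 189*√(1296 + 81/4) = 189*√(5265/4) = 189*(9*√65/2) = 1701*√65/2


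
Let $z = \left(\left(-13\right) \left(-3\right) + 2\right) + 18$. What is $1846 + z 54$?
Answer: $5032$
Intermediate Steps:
$z = 59$ ($z = \left(39 + 2\right) + 18 = 41 + 18 = 59$)
$1846 + z 54 = 1846 + 59 \cdot 54 = 1846 + 3186 = 5032$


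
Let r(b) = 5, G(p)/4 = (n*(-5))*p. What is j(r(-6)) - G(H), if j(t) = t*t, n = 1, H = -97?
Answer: -1915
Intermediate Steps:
G(p) = -20*p (G(p) = 4*((1*(-5))*p) = 4*(-5*p) = -20*p)
j(t) = t**2
j(r(-6)) - G(H) = 5**2 - (-20)*(-97) = 25 - 1*1940 = 25 - 1940 = -1915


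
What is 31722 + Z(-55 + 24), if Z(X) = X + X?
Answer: 31660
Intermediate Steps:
Z(X) = 2*X
31722 + Z(-55 + 24) = 31722 + 2*(-55 + 24) = 31722 + 2*(-31) = 31722 - 62 = 31660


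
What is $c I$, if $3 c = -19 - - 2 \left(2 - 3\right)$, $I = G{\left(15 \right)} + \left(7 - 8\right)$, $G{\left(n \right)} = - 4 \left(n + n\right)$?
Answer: $847$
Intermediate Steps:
$G{\left(n \right)} = - 8 n$ ($G{\left(n \right)} = - 4 \cdot 2 n = - 8 n$)
$I = -121$ ($I = \left(-8\right) 15 + \left(7 - 8\right) = -120 + \left(7 - 8\right) = -120 - 1 = -121$)
$c = -7$ ($c = \frac{-19 - - 2 \left(2 - 3\right)}{3} = \frac{-19 - \left(-2\right) \left(-1\right)}{3} = \frac{-19 - 2}{3} = \frac{1}{3} \left(-21\right) = -7$)
$c I = \left(-7\right) \left(-121\right) = 847$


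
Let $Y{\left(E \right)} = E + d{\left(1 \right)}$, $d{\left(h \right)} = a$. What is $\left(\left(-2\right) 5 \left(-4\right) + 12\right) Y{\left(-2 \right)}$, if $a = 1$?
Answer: $-52$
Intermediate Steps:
$d{\left(h \right)} = 1$
$Y{\left(E \right)} = 1 + E$ ($Y{\left(E \right)} = E + 1 = 1 + E$)
$\left(\left(-2\right) 5 \left(-4\right) + 12\right) Y{\left(-2 \right)} = \left(\left(-2\right) 5 \left(-4\right) + 12\right) \left(1 - 2\right) = \left(\left(-10\right) \left(-4\right) + 12\right) \left(-1\right) = \left(40 + 12\right) \left(-1\right) = 52 \left(-1\right) = -52$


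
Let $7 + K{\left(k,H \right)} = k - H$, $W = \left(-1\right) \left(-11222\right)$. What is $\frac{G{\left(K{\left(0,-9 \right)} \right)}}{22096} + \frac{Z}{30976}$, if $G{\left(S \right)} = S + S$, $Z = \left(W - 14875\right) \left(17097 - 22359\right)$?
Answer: $\frac{13272854255}{21388928} \approx 620.55$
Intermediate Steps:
$W = 11222$
$K{\left(k,H \right)} = -7 + k - H$ ($K{\left(k,H \right)} = -7 - \left(H - k\right) = -7 + k - H$)
$Z = 19222086$ ($Z = \left(11222 - 14875\right) \left(17097 - 22359\right) = \left(-3653\right) \left(-5262\right) = 19222086$)
$G{\left(S \right)} = 2 S$
$\frac{G{\left(K{\left(0,-9 \right)} \right)}}{22096} + \frac{Z}{30976} = \frac{2 \left(-7 + 0 - -9\right)}{22096} + \frac{19222086}{30976} = 2 \left(-7 + 0 + 9\right) \frac{1}{22096} + 19222086 \cdot \frac{1}{30976} = 2 \cdot 2 \cdot \frac{1}{22096} + \frac{9611043}{15488} = 4 \cdot \frac{1}{22096} + \frac{9611043}{15488} = \frac{1}{5524} + \frac{9611043}{15488} = \frac{13272854255}{21388928}$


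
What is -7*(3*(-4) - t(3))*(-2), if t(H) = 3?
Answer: -210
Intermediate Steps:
-7*(3*(-4) - t(3))*(-2) = -7*(3*(-4) - 1*3)*(-2) = -7*(-12 - 3)*(-2) = -7*(-15)*(-2) = 105*(-2) = -210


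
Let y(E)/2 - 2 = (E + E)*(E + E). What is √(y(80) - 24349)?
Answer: √26855 ≈ 163.88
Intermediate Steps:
y(E) = 4 + 8*E² (y(E) = 4 + 2*((E + E)*(E + E)) = 4 + 2*((2*E)*(2*E)) = 4 + 2*(4*E²) = 4 + 8*E²)
√(y(80) - 24349) = √((4 + 8*80²) - 24349) = √((4 + 8*6400) - 24349) = √((4 + 51200) - 24349) = √(51204 - 24349) = √26855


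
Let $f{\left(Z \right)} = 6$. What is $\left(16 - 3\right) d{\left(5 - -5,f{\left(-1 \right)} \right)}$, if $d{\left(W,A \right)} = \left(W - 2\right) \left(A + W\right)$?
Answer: $1664$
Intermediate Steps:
$d{\left(W,A \right)} = \left(-2 + W\right) \left(A + W\right)$
$\left(16 - 3\right) d{\left(5 - -5,f{\left(-1 \right)} \right)} = \left(16 - 3\right) \left(\left(5 - -5\right)^{2} - 12 - 2 \left(5 - -5\right) + 6 \left(5 - -5\right)\right) = 13 \left(\left(5 + 5\right)^{2} - 12 - 2 \left(5 + 5\right) + 6 \left(5 + 5\right)\right) = 13 \left(10^{2} - 12 - 20 + 6 \cdot 10\right) = 13 \left(100 - 12 - 20 + 60\right) = 13 \cdot 128 = 1664$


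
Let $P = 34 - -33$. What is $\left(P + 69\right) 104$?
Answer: $14144$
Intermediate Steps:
$P = 67$ ($P = 34 + 33 = 67$)
$\left(P + 69\right) 104 = \left(67 + 69\right) 104 = 136 \cdot 104 = 14144$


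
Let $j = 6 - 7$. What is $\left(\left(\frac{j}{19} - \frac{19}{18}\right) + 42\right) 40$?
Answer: $\frac{279700}{171} \approx 1635.7$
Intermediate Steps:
$j = -1$ ($j = 6 - 7 = -1$)
$\left(\left(\frac{j}{19} - \frac{19}{18}\right) + 42\right) 40 = \left(\left(- \frac{1}{19} - \frac{19}{18}\right) + 42\right) 40 = \left(- \frac{379}{342} + 42\right) 40 = \frac{13985}{342} \cdot 40 = \frac{279700}{171}$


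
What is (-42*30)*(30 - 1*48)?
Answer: 22680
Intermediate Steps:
(-42*30)*(30 - 1*48) = -1260*(30 - 48) = -1260*(-18) = 22680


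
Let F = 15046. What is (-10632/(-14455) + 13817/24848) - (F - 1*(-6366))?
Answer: -7690252001409/359177840 ≈ -21411.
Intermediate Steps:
(-10632/(-14455) + 13817/24848) - (F - 1*(-6366)) = (-10632/(-14455) + 13817/24848) - (15046 - 1*(-6366)) = (-10632*(-1/14455) + 13817*(1/24848)) - (15046 + 6366) = (10632/14455 + 13817/24848) - 1*21412 = 463908671/359177840 - 21412 = -7690252001409/359177840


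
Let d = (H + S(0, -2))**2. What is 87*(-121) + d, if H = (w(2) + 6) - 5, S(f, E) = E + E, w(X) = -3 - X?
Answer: -10463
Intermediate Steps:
S(f, E) = 2*E
H = -4 (H = ((-3 - 1*2) + 6) - 5 = ((-3 - 2) + 6) - 5 = (-5 + 6) - 5 = 1 - 5 = -4)
d = 64 (d = (-4 + 2*(-2))**2 = (-4 - 4)**2 = (-8)**2 = 64)
87*(-121) + d = 87*(-121) + 64 = -10527 + 64 = -10463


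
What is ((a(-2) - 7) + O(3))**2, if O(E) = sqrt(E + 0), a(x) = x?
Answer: (9 - sqrt(3))**2 ≈ 52.823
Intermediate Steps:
O(E) = sqrt(E)
((a(-2) - 7) + O(3))**2 = ((-2 - 7) + sqrt(3))**2 = (-9 + sqrt(3))**2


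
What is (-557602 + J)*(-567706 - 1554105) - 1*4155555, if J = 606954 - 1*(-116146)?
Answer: -351159632433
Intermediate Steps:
J = 723100 (J = 606954 + 116146 = 723100)
(-557602 + J)*(-567706 - 1554105) - 1*4155555 = (-557602 + 723100)*(-567706 - 1554105) - 1*4155555 = 165498*(-2121811) - 4155555 = -351155476878 - 4155555 = -351159632433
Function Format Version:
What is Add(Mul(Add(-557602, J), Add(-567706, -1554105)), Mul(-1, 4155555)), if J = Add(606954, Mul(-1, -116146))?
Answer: -351159632433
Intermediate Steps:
J = 723100 (J = Add(606954, 116146) = 723100)
Add(Mul(Add(-557602, J), Add(-567706, -1554105)), Mul(-1, 4155555)) = Add(Mul(Add(-557602, 723100), Add(-567706, -1554105)), Mul(-1, 4155555)) = Add(Mul(165498, -2121811), -4155555) = Add(-351155476878, -4155555) = -351159632433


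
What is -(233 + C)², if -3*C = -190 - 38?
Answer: -95481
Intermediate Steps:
C = 76 (C = -(-190 - 38)/3 = -⅓*(-228) = 76)
-(233 + C)² = -(233 + 76)² = -1*309² = -1*95481 = -95481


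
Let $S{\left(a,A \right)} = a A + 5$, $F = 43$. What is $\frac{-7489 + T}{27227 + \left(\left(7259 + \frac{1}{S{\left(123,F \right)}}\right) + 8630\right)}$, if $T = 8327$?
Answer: $\frac{4436372}{228256105} \approx 0.019436$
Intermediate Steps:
$S{\left(a,A \right)} = 5 + A a$ ($S{\left(a,A \right)} = A a + 5 = 5 + A a$)
$\frac{-7489 + T}{27227 + \left(\left(7259 + \frac{1}{S{\left(123,F \right)}}\right) + 8630\right)} = \frac{-7489 + 8327}{27227 + \left(\left(7259 + \frac{1}{5 + 43 \cdot 123}\right) + 8630\right)} = \frac{838}{27227 + \left(\left(7259 + \frac{1}{5 + 5289}\right) + 8630\right)} = \frac{838}{27227 + \left(\left(7259 + \frac{1}{5294}\right) + 8630\right)} = \frac{838}{27227 + \left(\frac{38429147}{5294} + 8630\right)} = \frac{838}{27227 + \frac{84116367}{5294}} = \frac{838}{\frac{228256105}{5294}} = 838 \cdot \frac{5294}{228256105} = \frac{4436372}{228256105}$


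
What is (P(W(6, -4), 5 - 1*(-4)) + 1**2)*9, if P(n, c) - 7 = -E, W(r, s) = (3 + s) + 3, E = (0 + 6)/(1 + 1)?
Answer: 45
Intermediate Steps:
E = 3 (E = 6/2 = 6*(1/2) = 3)
W(r, s) = 6 + s
P(n, c) = 4 (P(n, c) = 7 - 1*3 = 7 - 3 = 4)
(P(W(6, -4), 5 - 1*(-4)) + 1**2)*9 = (4 + 1**2)*9 = (4 + 1)*9 = 5*9 = 45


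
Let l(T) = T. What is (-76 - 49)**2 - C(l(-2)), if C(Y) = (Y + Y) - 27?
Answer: 15656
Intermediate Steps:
C(Y) = -27 + 2*Y (C(Y) = 2*Y - 27 = -27 + 2*Y)
(-76 - 49)**2 - C(l(-2)) = (-76 - 49)**2 - (-27 + 2*(-2)) = (-125)**2 - (-27 - 4) = 15625 - 1*(-31) = 15625 + 31 = 15656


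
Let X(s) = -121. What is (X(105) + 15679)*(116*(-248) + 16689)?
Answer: -187925082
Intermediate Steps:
(X(105) + 15679)*(116*(-248) + 16689) = (-121 + 15679)*(116*(-248) + 16689) = 15558*(-28768 + 16689) = 15558*(-12079) = -187925082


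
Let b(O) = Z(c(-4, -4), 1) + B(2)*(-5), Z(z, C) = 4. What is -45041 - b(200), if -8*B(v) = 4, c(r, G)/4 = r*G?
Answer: -90095/2 ≈ -45048.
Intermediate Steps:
c(r, G) = 4*G*r (c(r, G) = 4*(r*G) = 4*(G*r) = 4*G*r)
B(v) = -½ (B(v) = -⅛*4 = -½)
b(O) = 13/2 (b(O) = 4 - ½*(-5) = 4 + 5/2 = 13/2)
-45041 - b(200) = -45041 - 1*13/2 = -45041 - 13/2 = -90095/2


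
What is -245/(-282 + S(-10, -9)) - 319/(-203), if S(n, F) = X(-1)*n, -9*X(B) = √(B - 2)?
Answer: 18338869/7515368 + 3675*I*√3/1073624 ≈ 2.4402 + 0.0059288*I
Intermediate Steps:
X(B) = -√(-2 + B)/9 (X(B) = -√(B - 2)/9 = -√(-2 + B)/9)
S(n, F) = -I*n*√3/9 (S(n, F) = (-√(-2 - 1)/9)*n = (-I*√3/9)*n = -I*n*√3/9)
-245/(-282 + S(-10, -9)) - 319/(-203) = -245/(-282 - ⅑*I*(-10)*√3) - 319/(-203) = -245/(-282 + 10*I*√3/9) - 319*(-1/203) = -245/(-282 + 10*I*√3/9) + 11/7 = 11/7 - 245/(-282 + 10*I*√3/9)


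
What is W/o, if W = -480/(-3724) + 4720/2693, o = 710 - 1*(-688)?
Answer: 2358740/1752520917 ≈ 0.0013459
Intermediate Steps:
o = 1398 (o = 710 + 688 = 1398)
W = 4717480/2507183 (W = -480*(-1/3724) + 4720*(1/2693) = 120/931 + 4720/2693 = 4717480/2507183 ≈ 1.8816)
W/o = (4717480/2507183)/1398 = (4717480/2507183)*(1/1398) = 2358740/1752520917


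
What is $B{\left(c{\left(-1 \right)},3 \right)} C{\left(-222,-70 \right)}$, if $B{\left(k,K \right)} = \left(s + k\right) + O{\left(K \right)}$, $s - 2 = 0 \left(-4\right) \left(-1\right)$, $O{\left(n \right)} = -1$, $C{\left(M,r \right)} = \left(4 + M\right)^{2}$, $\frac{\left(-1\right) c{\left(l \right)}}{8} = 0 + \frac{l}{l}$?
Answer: $-332668$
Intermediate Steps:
$c{\left(l \right)} = -8$ ($c{\left(l \right)} = - 8 \left(0 + \frac{l}{l}\right) = - 8 \left(0 + 1\right) = \left(-8\right) 1 = -8$)
$s = 2$ ($s = 2 + 0 \left(-4\right) \left(-1\right) = 2 + 0 \left(-1\right) = 2 + 0 = 2$)
$B{\left(k,K \right)} = 1 + k$ ($B{\left(k,K \right)} = \left(2 + k\right) - 1 = 1 + k$)
$B{\left(c{\left(-1 \right)},3 \right)} C{\left(-222,-70 \right)} = \left(1 - 8\right) \left(4 - 222\right)^{2} = - 7 \left(-218\right)^{2} = \left(-7\right) 47524 = -332668$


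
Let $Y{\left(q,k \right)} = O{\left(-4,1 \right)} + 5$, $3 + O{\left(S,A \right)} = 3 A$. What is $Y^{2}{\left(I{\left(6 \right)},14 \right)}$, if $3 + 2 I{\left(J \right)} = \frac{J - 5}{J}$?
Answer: $25$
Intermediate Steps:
$O{\left(S,A \right)} = -3 + 3 A$
$I{\left(J \right)} = - \frac{3}{2} + \frac{-5 + J}{2 J}$ ($I{\left(J \right)} = - \frac{3}{2} + \frac{\left(J - 5\right) \frac{1}{J}}{2} = - \frac{3}{2} + \frac{\left(-5 + J\right) \frac{1}{J}}{2} = - \frac{3}{2} + \frac{\frac{1}{J} \left(-5 + J\right)}{2} = - \frac{3}{2} + \frac{-5 + J}{2 J}$)
$Y{\left(q,k \right)} = 5$ ($Y{\left(q,k \right)} = \left(-3 + 3 \cdot 1\right) + 5 = \left(-3 + 3\right) + 5 = 0 + 5 = 5$)
$Y^{2}{\left(I{\left(6 \right)},14 \right)} = 5^{2} = 25$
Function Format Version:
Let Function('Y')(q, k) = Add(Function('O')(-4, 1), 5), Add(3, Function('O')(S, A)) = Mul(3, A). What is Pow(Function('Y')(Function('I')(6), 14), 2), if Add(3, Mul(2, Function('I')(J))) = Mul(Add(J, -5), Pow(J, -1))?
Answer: 25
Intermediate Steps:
Function('O')(S, A) = Add(-3, Mul(3, A))
Function('I')(J) = Add(Rational(-3, 2), Mul(Rational(1, 2), Pow(J, -1), Add(-5, J))) (Function('I')(J) = Add(Rational(-3, 2), Mul(Rational(1, 2), Mul(Add(J, -5), Pow(J, -1)))) = Add(Rational(-3, 2), Mul(Rational(1, 2), Mul(Add(-5, J), Pow(J, -1)))) = Add(Rational(-3, 2), Mul(Rational(1, 2), Mul(Pow(J, -1), Add(-5, J)))) = Add(Rational(-3, 2), Mul(Rational(1, 2), Pow(J, -1), Add(-5, J))))
Function('Y')(q, k) = 5 (Function('Y')(q, k) = Add(Add(-3, Mul(3, 1)), 5) = Add(Add(-3, 3), 5) = Add(0, 5) = 5)
Pow(Function('Y')(Function('I')(6), 14), 2) = Pow(5, 2) = 25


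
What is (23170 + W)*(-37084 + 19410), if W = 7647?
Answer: -544659658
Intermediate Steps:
(23170 + W)*(-37084 + 19410) = (23170 + 7647)*(-37084 + 19410) = 30817*(-17674) = -544659658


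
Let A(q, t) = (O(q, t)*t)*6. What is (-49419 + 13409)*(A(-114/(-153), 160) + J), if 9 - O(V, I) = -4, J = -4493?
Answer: -287611870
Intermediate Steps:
O(V, I) = 13 (O(V, I) = 9 - 1*(-4) = 9 + 4 = 13)
A(q, t) = 78*t (A(q, t) = (13*t)*6 = 78*t)
(-49419 + 13409)*(A(-114/(-153), 160) + J) = (-49419 + 13409)*(78*160 - 4493) = -36010*(12480 - 4493) = -36010*7987 = -287611870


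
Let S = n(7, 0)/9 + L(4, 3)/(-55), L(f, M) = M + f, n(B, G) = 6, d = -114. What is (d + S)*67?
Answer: -1254307/165 ≈ -7601.9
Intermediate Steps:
S = 89/165 (S = 6/9 + (3 + 4)/(-55) = 6*(⅑) + 7*(-1/55) = ⅔ - 7/55 = 89/165 ≈ 0.53939)
(d + S)*67 = (-114 + 89/165)*67 = -18721/165*67 = -1254307/165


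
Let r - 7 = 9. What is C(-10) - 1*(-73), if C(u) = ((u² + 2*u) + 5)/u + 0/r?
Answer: 129/2 ≈ 64.500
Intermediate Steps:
r = 16 (r = 7 + 9 = 16)
C(u) = (5 + u² + 2*u)/u (C(u) = ((u² + 2*u) + 5)/u + 0/16 = (5 + u² + 2*u)/u + 0*(1/16) = (5 + u² + 2*u)/u + 0 = (5 + u² + 2*u)/u)
C(-10) - 1*(-73) = (2 - 10 + 5/(-10)) - 1*(-73) = (2 - 10 + 5*(-⅒)) + 73 = (2 - 10 - ½) + 73 = -17/2 + 73 = 129/2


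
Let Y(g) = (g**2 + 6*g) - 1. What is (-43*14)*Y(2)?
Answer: -9030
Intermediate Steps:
Y(g) = -1 + g**2 + 6*g
(-43*14)*Y(2) = (-43*14)*(-1 + 2**2 + 6*2) = -602*(-1 + 4 + 12) = -602*15 = -9030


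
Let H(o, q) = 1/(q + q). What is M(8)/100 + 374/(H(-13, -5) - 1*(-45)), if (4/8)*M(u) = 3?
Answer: 188347/22450 ≈ 8.3896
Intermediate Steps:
H(o, q) = 1/(2*q)
M(u) = 6 (M(u) = 2*3 = 6)
M(8)/100 + 374/(H(-13, -5) - 1*(-45)) = 6/100 + 374/((1/2)/(-5) - 1*(-45)) = 6*(1/100) + 374/((1/2)*(-1/5) + 45) = 3/50 + 374/(-1/10 + 45) = 3/50 + 374/(449/10) = 3/50 + 374*(10/449) = 3/50 + 3740/449 = 188347/22450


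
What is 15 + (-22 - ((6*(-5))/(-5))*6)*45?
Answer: -2595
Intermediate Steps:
15 + (-22 - ((6*(-5))/(-5))*6)*45 = 15 + (-22 - -30*(-1/5)*6)*45 = 15 + (-22 - 6*6)*45 = 15 + (-22 - 36)*45 = 15 - 58*45 = 15 - 2610 = -2595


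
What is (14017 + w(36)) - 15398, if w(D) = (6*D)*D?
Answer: 6395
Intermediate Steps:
w(D) = 6*D²
(14017 + w(36)) - 15398 = (14017 + 6*36²) - 15398 = (14017 + 6*1296) - 15398 = (14017 + 7776) - 15398 = 21793 - 15398 = 6395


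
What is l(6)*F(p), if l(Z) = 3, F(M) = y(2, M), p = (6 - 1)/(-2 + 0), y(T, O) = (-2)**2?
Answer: 12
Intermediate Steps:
y(T, O) = 4
p = -5/2 (p = 5/(-2) = 5*(-1/2) = -5/2 ≈ -2.5000)
F(M) = 4
l(6)*F(p) = 3*4 = 12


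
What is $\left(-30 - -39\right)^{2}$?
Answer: $81$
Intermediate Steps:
$\left(-30 - -39\right)^{2} = \left(-30 + \left(-32 + 71\right)\right)^{2} = \left(-30 + 39\right)^{2} = 9^{2} = 81$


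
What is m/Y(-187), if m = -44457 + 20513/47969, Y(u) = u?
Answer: 2132537320/8970203 ≈ 237.74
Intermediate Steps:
m = -2132537320/47969 (m = -44457 + 20513*(1/47969) = -44457 + 20513/47969 = -2132537320/47969 ≈ -44457.)
m/Y(-187) = -2132537320/47969/(-187) = -2132537320/47969*(-1/187) = 2132537320/8970203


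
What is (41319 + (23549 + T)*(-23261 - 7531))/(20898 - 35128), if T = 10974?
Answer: 1062990897/14230 ≈ 74701.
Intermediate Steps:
(41319 + (23549 + T)*(-23261 - 7531))/(20898 - 35128) = (41319 + (23549 + 10974)*(-23261 - 7531))/(20898 - 35128) = (41319 + 34523*(-30792))/(-14230) = (41319 - 1063032216)*(-1/14230) = -1062990897*(-1/14230) = 1062990897/14230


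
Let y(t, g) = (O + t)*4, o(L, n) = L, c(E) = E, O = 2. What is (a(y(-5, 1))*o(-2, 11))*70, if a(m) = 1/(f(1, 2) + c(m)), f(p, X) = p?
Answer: 140/11 ≈ 12.727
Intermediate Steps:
y(t, g) = 8 + 4*t (y(t, g) = (2 + t)*4 = 8 + 4*t)
a(m) = 1/(1 + m)
(a(y(-5, 1))*o(-2, 11))*70 = (-2/(1 + (8 + 4*(-5))))*70 = (-2/(1 + (8 - 20)))*70 = (-2/(1 - 12))*70 = (-2/(-11))*70 = -1/11*(-2)*70 = (2/11)*70 = 140/11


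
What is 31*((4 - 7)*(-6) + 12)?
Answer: 930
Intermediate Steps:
31*((4 - 7)*(-6) + 12) = 31*(-3*(-6) + 12) = 31*(18 + 12) = 31*30 = 930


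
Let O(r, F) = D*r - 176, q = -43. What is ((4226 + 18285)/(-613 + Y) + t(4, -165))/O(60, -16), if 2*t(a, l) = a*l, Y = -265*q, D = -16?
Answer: 3535549/12248352 ≈ 0.28866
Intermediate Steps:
Y = 11395 (Y = -265*(-43) = 11395)
t(a, l) = a*l/2 (t(a, l) = (a*l)/2 = a*l/2)
O(r, F) = -176 - 16*r (O(r, F) = -16*r - 176 = -176 - 16*r)
((4226 + 18285)/(-613 + Y) + t(4, -165))/O(60, -16) = ((4226 + 18285)/(-613 + 11395) + (½)*4*(-165))/(-176 - 16*60) = (22511/10782 - 330)/(-176 - 960) = (22511*(1/10782) - 330)/(-1136) = (22511/10782 - 330)*(-1/1136) = -3535549/10782*(-1/1136) = 3535549/12248352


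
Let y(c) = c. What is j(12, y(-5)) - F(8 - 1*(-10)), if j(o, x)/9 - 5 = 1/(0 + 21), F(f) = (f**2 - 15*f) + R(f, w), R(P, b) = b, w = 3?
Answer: -81/7 ≈ -11.571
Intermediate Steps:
F(f) = 3 + f**2 - 15*f (F(f) = (f**2 - 15*f) + 3 = 3 + f**2 - 15*f)
j(o, x) = 318/7 (j(o, x) = 45 + 9/(0 + 21) = 45 + 9/21 = 45 + 9*(1/21) = 45 + 3/7 = 318/7)
j(12, y(-5)) - F(8 - 1*(-10)) = 318/7 - (3 + (8 - 1*(-10))**2 - 15*(8 - 1*(-10))) = 318/7 - (3 + (8 + 10)**2 - 15*(8 + 10)) = 318/7 - (3 + 18**2 - 15*18) = 318/7 - (3 + 324 - 270) = 318/7 - 1*57 = 318/7 - 57 = -81/7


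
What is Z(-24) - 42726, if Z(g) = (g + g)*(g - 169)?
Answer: -33462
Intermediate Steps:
Z(g) = 2*g*(-169 + g) (Z(g) = (2*g)*(-169 + g) = 2*g*(-169 + g))
Z(-24) - 42726 = 2*(-24)*(-169 - 24) - 42726 = 2*(-24)*(-193) - 42726 = 9264 - 42726 = -33462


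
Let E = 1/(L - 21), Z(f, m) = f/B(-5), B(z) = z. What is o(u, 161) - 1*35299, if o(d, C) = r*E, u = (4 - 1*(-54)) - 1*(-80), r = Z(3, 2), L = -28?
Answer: -8648252/245 ≈ -35299.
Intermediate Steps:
Z(f, m) = -f/5 (Z(f, m) = f/(-5) = f*(-⅕) = -f/5)
E = -1/49 (E = 1/(-28 - 21) = 1/(-49) = -1/49 ≈ -0.020408)
r = -⅗ (r = -⅕*3 = -⅗ ≈ -0.60000)
u = 138 (u = (4 + 54) + 80 = 58 + 80 = 138)
o(d, C) = 3/245 (o(d, C) = -⅗*(-1/49) = 3/245)
o(u, 161) - 1*35299 = 3/245 - 1*35299 = 3/245 - 35299 = -8648252/245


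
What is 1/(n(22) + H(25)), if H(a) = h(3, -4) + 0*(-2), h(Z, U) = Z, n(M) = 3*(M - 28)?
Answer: -1/15 ≈ -0.066667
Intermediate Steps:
n(M) = -84 + 3*M (n(M) = 3*(-28 + M) = -84 + 3*M)
H(a) = 3 (H(a) = 3 + 0*(-2) = 3 + 0 = 3)
1/(n(22) + H(25)) = 1/((-84 + 3*22) + 3) = 1/((-84 + 66) + 3) = 1/(-18 + 3) = 1/(-15) = -1/15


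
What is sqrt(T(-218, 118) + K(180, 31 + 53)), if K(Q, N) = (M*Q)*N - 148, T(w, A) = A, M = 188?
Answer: sqrt(2842530) ≈ 1686.0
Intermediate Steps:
K(Q, N) = -148 + 188*N*Q (K(Q, N) = (188*Q)*N - 148 = 188*N*Q - 148 = -148 + 188*N*Q)
sqrt(T(-218, 118) + K(180, 31 + 53)) = sqrt(118 + (-148 + 188*(31 + 53)*180)) = sqrt(118 + (-148 + 188*84*180)) = sqrt(118 + (-148 + 2842560)) = sqrt(118 + 2842412) = sqrt(2842530)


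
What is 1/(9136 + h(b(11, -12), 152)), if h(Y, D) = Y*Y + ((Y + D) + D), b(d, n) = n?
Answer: 1/9572 ≈ 0.00010447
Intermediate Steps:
h(Y, D) = Y + Y**2 + 2*D (h(Y, D) = Y**2 + ((D + Y) + D) = Y**2 + (Y + 2*D) = Y + Y**2 + 2*D)
1/(9136 + h(b(11, -12), 152)) = 1/(9136 + (-12 + (-12)**2 + 2*152)) = 1/(9136 + (-12 + 144 + 304)) = 1/(9136 + 436) = 1/9572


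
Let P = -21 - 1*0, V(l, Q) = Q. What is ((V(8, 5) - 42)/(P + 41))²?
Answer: 1369/400 ≈ 3.4225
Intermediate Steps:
P = -21 (P = -21 + 0 = -21)
((V(8, 5) - 42)/(P + 41))² = ((5 - 42)/(-21 + 41))² = (-37/20)² = 1369/400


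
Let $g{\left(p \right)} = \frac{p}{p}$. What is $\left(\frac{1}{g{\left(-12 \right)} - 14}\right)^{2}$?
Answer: $\frac{1}{169} \approx 0.0059172$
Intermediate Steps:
$g{\left(p \right)} = 1$
$\left(\frac{1}{g{\left(-12 \right)} - 14}\right)^{2} = \left(\frac{1}{1 - 14}\right)^{2} = \left(\frac{1}{-13}\right)^{2} = \left(- \frac{1}{13}\right)^{2} = \frac{1}{169}$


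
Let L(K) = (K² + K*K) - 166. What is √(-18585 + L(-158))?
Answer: √31177 ≈ 176.57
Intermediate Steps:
L(K) = -166 + 2*K² (L(K) = (K² + K²) - 166 = 2*K² - 166 = -166 + 2*K²)
√(-18585 + L(-158)) = √(-18585 + (-166 + 2*(-158)²)) = √(-18585 + (-166 + 2*24964)) = √(-18585 + (-166 + 49928)) = √(-18585 + 49762) = √31177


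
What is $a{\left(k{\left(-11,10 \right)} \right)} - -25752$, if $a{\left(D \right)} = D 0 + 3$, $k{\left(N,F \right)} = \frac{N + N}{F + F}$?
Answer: $25755$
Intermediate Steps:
$k{\left(N,F \right)} = \frac{N}{F}$ ($k{\left(N,F \right)} = \frac{2 N}{2 F} = 2 N \frac{1}{2 F} = \frac{N}{F}$)
$a{\left(D \right)} = 3$ ($a{\left(D \right)} = 0 + 3 = 3$)
$a{\left(k{\left(-11,10 \right)} \right)} - -25752 = 3 - -25752 = 3 + 25752 = 25755$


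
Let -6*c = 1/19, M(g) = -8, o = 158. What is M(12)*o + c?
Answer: -144097/114 ≈ -1264.0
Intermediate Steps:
c = -1/114 (c = -⅙/19 = -⅙*1/19 = -1/114 ≈ -0.0087719)
M(12)*o + c = -8*158 - 1/114 = -1264 - 1/114 = -144097/114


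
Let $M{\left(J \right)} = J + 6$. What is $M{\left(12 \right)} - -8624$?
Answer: $8642$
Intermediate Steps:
$M{\left(J \right)} = 6 + J$
$M{\left(12 \right)} - -8624 = \left(6 + 12\right) - -8624 = 18 + 8624 = 8642$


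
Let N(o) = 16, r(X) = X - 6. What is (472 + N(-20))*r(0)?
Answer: -2928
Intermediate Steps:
r(X) = -6 + X
(472 + N(-20))*r(0) = (472 + 16)*(-6 + 0) = 488*(-6) = -2928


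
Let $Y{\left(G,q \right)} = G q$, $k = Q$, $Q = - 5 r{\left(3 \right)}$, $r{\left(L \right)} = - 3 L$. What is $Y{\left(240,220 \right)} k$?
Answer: $2376000$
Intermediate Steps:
$Q = 45$ ($Q = - 5 \left(\left(-3\right) 3\right) = \left(-5\right) \left(-9\right) = 45$)
$k = 45$
$Y{\left(240,220 \right)} k = 240 \cdot 220 \cdot 45 = 52800 \cdot 45 = 2376000$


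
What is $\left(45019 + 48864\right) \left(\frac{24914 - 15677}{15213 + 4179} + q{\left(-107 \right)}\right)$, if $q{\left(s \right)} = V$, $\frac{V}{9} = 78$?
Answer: $\frac{426304583581}{6464} \approx 6.5951 \cdot 10^{7}$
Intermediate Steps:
$V = 702$ ($V = 9 \cdot 78 = 702$)
$q{\left(s \right)} = 702$
$\left(45019 + 48864\right) \left(\frac{24914 - 15677}{15213 + 4179} + q{\left(-107 \right)}\right) = \left(45019 + 48864\right) \left(\frac{24914 - 15677}{15213 + 4179} + 702\right) = 93883 \left(\frac{9237}{19392} + 702\right) = 93883 \left(9237 \cdot \frac{1}{19392} + 702\right) = 93883 \left(\frac{3079}{6464} + 702\right) = 93883 \cdot \frac{4540807}{6464} = \frac{426304583581}{6464}$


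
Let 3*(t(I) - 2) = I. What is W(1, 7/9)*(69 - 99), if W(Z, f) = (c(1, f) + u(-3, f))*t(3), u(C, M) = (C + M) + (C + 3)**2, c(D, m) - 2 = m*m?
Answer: -310/9 ≈ -34.444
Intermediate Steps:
c(D, m) = 2 + m**2 (c(D, m) = 2 + m*m = 2 + m**2)
t(I) = 2 + I/3
u(C, M) = C + M + (3 + C)**2 (u(C, M) = (C + M) + (3 + C)**2 = C + M + (3 + C)**2)
W(Z, f) = -3 + 3*f + 3*f**2 (W(Z, f) = ((2 + f**2) + (-3 + f + (3 - 3)**2))*(2 + (1/3)*3) = ((2 + f**2) + (-3 + f + 0**2))*(2 + 1) = ((2 + f**2) + (-3 + f + 0))*3 = ((2 + f**2) + (-3 + f))*3 = (-1 + f + f**2)*3 = -3 + 3*f + 3*f**2)
W(1, 7/9)*(69 - 99) = (-3 + 3*(7/9) + 3*(7/9)**2)*(69 - 99) = (-3 + 3*(7*(1/9)) + 3*(7*(1/9))**2)*(-30) = (-3 + 3*(7/9) + 3*(7/9)**2)*(-30) = (-3 + 7/3 + 3*(49/81))*(-30) = (-3 + 7/3 + 49/27)*(-30) = (31/27)*(-30) = -310/9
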